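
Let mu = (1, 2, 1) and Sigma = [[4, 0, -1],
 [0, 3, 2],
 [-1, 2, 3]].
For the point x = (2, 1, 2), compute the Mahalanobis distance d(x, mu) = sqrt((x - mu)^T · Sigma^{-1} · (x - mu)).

Step 1 — centre the observation: (x - mu) = (1, -1, 1).

Step 2 — invert Sigma (cofactor / det for 3×3, or solve directly):
  Sigma^{-1} = [[0.2941, -0.1176, 0.1765],
 [-0.1176, 0.6471, -0.4706],
 [0.1765, -0.4706, 0.7059]].

Step 3 — form the quadratic (x - mu)^T · Sigma^{-1} · (x - mu):
  Sigma^{-1} · (x - mu) = (0.5882, -1.2353, 1.3529).
  (x - mu)^T · [Sigma^{-1} · (x - mu)] = (1)·(0.5882) + (-1)·(-1.2353) + (1)·(1.3529) = 3.1765.

Step 4 — take square root: d = √(3.1765) ≈ 1.7823.

d(x, mu) = √(3.1765) ≈ 1.7823


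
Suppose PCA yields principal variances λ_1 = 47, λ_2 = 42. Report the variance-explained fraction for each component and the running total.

Step 1 — total variance = trace(Sigma) = Σ λ_i = 47 + 42 = 89.

Step 2 — fraction explained by component i = λ_i / Σ λ:
  PC1: 47/89 = 0.5281
  PC2: 42/89 = 0.4719

Step 3 — cumulative fraction after k components = (λ_1 + ... + λ_k) / Σ λ:
  k = 1: 47/89 = 0.5281
  k = 2: (47 + 42)/89 = 89/89 = 1

Summary (fraction, with percent):

explained: PC1 0.5281 (52.81%), PC2 0.4719 (47.19%);  cumulative: 0.5281, 1


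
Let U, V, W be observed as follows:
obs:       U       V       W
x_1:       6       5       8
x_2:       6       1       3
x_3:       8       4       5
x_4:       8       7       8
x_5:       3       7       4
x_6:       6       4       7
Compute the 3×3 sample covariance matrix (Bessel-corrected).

Step 1 — column means:
  mean(U) = (6 + 6 + 8 + 8 + 3 + 6) / 6 = 37/6 = 6.1667
  mean(V) = (5 + 1 + 4 + 7 + 7 + 4) / 6 = 28/6 = 4.6667
  mean(W) = (8 + 3 + 5 + 8 + 4 + 7) / 6 = 35/6 = 5.8333

Step 2 — sample covariance S[i,j] = (1/(n-1)) · Σ_k (x_{k,i} - mean_i) · (x_{k,j} - mean_j), with n-1 = 5.
  S[U,U] = ((-0.1667)·(-0.1667) + (-0.1667)·(-0.1667) + (1.8333)·(1.8333) + (1.8333)·(1.8333) + (-3.1667)·(-3.1667) + (-0.1667)·(-0.1667)) / 5 = 16.8333/5 = 3.3667
  S[U,V] = ((-0.1667)·(0.3333) + (-0.1667)·(-3.6667) + (1.8333)·(-0.6667) + (1.8333)·(2.3333) + (-3.1667)·(2.3333) + (-0.1667)·(-0.6667)) / 5 = -3.6667/5 = -0.7333
  S[U,W] = ((-0.1667)·(2.1667) + (-0.1667)·(-2.8333) + (1.8333)·(-0.8333) + (1.8333)·(2.1667) + (-3.1667)·(-1.8333) + (-0.1667)·(1.1667)) / 5 = 8.1667/5 = 1.6333
  S[V,V] = ((0.3333)·(0.3333) + (-3.6667)·(-3.6667) + (-0.6667)·(-0.6667) + (2.3333)·(2.3333) + (2.3333)·(2.3333) + (-0.6667)·(-0.6667)) / 5 = 25.3333/5 = 5.0667
  S[V,W] = ((0.3333)·(2.1667) + (-3.6667)·(-2.8333) + (-0.6667)·(-0.8333) + (2.3333)·(2.1667) + (2.3333)·(-1.8333) + (-0.6667)·(1.1667)) / 5 = 11.6667/5 = 2.3333
  S[W,W] = ((2.1667)·(2.1667) + (-2.8333)·(-2.8333) + (-0.8333)·(-0.8333) + (2.1667)·(2.1667) + (-1.8333)·(-1.8333) + (1.1667)·(1.1667)) / 5 = 22.8333/5 = 4.5667

S is symmetric (S[j,i] = S[i,j]). Assembling:

S = [[3.3667, -0.7333, 1.6333],
 [-0.7333, 5.0667, 2.3333],
 [1.6333, 2.3333, 4.5667]]


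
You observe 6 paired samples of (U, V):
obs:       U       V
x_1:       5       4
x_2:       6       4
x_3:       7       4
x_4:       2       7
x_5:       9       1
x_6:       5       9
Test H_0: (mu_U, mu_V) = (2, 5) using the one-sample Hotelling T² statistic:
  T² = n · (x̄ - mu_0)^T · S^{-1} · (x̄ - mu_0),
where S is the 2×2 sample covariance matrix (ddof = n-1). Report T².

Step 1 — sample mean vector:
  mean(U) = (5 + 6 + 7 + 2 + 9 + 5) / 6 = 34/6 = 5.6667
  mean(V) = (4 + 4 + 4 + 7 + 1 + 9) / 6 = 29/6 = 4.8333
  x̄ = (5.6667, 4.8333),  deviation x̄ - mu_0 = (5.6667, 4.8333) - (2, 5) = (3.6667, -0.1667).

Step 2 — sample covariance matrix, S[i,j] = (1/(n-1)) · Σ_k (x_{k,i} - mean_i) · (x_{k,j} - mean_j), divisor n-1 = 5:
  S[U,U] = ((-0.6667)·(-0.6667) + (0.3333)·(0.3333) + (1.3333)·(1.3333) + (-3.6667)·(-3.6667) + (3.3333)·(3.3333) + (-0.6667)·(-0.6667)) / 5 = 27.3333/5 = 5.4667
  S[U,V] = ((-0.6667)·(-0.8333) + (0.3333)·(-0.8333) + (1.3333)·(-0.8333) + (-3.6667)·(2.1667) + (3.3333)·(-3.8333) + (-0.6667)·(4.1667)) / 5 = -24.3333/5 = -4.8667
  S[V,V] = ((-0.8333)·(-0.8333) + (-0.8333)·(-0.8333) + (-0.8333)·(-0.8333) + (2.1667)·(2.1667) + (-3.8333)·(-3.8333) + (4.1667)·(4.1667)) / 5 = 38.8333/5 = 7.7667
  S = [[5.4667, -4.8667],
 [-4.8667, 7.7667]].

Step 3 — invert S. det(S) = 5.4667·7.7667 - (-4.8667)² = 18.7733.
  S^{-1} = (1/det) · [[d, -b], [-b, a]] = [[0.4137, 0.2592],
 [0.2592, 0.2912]].

Step 4 — quadratic form (x̄ - mu_0)^T · S^{-1} · (x̄ - mu_0):
  S^{-1} · (x̄ - mu_0) = (1.4737, 0.902),
  (x̄ - mu_0)^T · [...] = (3.6667)·(1.4737) + (-0.1667)·(0.902) = 5.2533.

Step 5 — scale by n: T² = 6 · 5.2533 = 31.5199.

T² ≈ 31.5199


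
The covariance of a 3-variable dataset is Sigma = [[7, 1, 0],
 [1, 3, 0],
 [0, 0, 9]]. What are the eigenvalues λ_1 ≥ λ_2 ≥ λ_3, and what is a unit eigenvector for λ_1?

Step 1 — characteristic polynomial p(λ) = det(λI - Sigma) = λ³ - tr·λ² + c_1·λ - det, where tr = trace, c_1 = sum of the principal 2×2 minors, det = det(Sigma):
  tr = 7 + 3 + 9 = 19,
  c_1 = (7·3 - (1)²) + (7·9 - (0)²) + (3·9 - (0)²) = 20 + 63 + 27 = 110,
  det = 7·(3·9 - (0)²) - (1)·((1)·9 - (0)·(0)) + (0)·((1)·(0) - 3·(0)) = 7·(27) - (1)·(9) + (0)·(0) = 180.
  So p(λ) = λ³ - 19λ² + 110λ - 180.
Step 2 — look for an integer root (rational root theorem: any rational root is an integer divisor of 180). Testing λ = 9:
  p(9) = 729 - 1539 + 990 - 180 = 0  ✓
  Dividing out (λ - 9): p(λ) = (λ - 9)(λ² - 10λ + 20).
Step 3 — remaining eigenvalues from the quadratic λ² - 10λ + 20 = 0:
  Δ = 10² - 4·20 = 100 - 80 = 20,  λ = (10 ± √20)/2 = (10 ± 4.4721)/2 ≈ 7.2361 or 2.7639.
  Sorted: λ_1 = 9,  λ_2 = 7.2361,  λ_3 = 2.7639  (check: sum = 19 = tr ✓).

Step 4 — unit eigenvector for λ_1 = 9: v spans the null space of (Sigma - λ_1 I), whose rows are
  r_1 = (-2, 1, 0),  r_2 = (1, -6, 0),  r_3 = (0, 0, 0).
  v is orthogonal to every row, so take v ∝ r_1 × r_2 = ((1)·(0) - (0)·(-6), (0)·(1) - (-2)·(0), (-2)·(-6) - (1)·(1)) = (0, 0, 11).
  Rescale (divide by 11): u = (0, 0, 1).
  ||u|| = √((0)² + (0)² + (1)²) = √(1) = 1,  v_1 = u/||u|| ≈ (0, 0, 1) (||v_1|| = 1).

λ_1 = 9,  λ_2 = 7.2361,  λ_3 = 2.7639;  v_1 ≈ (0, 0, 1)


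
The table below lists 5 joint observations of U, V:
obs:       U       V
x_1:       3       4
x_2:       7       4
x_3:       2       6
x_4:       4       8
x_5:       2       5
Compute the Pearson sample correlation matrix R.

Step 1 — column means:
  mean(U) = (3 + 7 + 2 + 4 + 2) / 5 = 18/5 = 3.6
  mean(V) = (4 + 4 + 6 + 8 + 5) / 5 = 27/5 = 5.4

Step 2 — sample variances and covariances s[i,j] = (1/(n-1)) · Σ_k (x_{k,i} - mean_i) · (x_{k,j} - mean_j), with n-1 = 4:
  s[U,U] = ((-0.6)·(-0.6) + (3.4)·(3.4) + (-1.6)·(-1.6) + (0.4)·(0.4) + (-1.6)·(-1.6)) / 4 = 17.2/4 = 4.3
  s[U,V] = ((-0.6)·(-1.4) + (3.4)·(-1.4) + (-1.6)·(0.6) + (0.4)·(2.6) + (-1.6)·(-0.4)) / 4 = -3.2/4 = -0.8
  s[V,V] = ((-1.4)·(-1.4) + (-1.4)·(-1.4) + (0.6)·(0.6) + (2.6)·(2.6) + (-0.4)·(-0.4)) / 4 = 11.2/4 = 2.8
  Sample standard deviations s_i = √(s[i,i]):
  s(U) = √(4.3) = 2.0736
  s(V) = √(2.8) = 1.6733

Step 3 — r_{ij} = s_{ij} / (s_i · s_j):
  r[U,U] = 1 (diagonal).
  r[U,V] = -0.8 / (2.0736 · 1.6733) = -0.8 / 3.4699 = -0.2306
  r[V,V] = 1 (diagonal).

R is symmetric with unit diagonal. Assembling:

R = [[1, -0.2306],
 [-0.2306, 1]]


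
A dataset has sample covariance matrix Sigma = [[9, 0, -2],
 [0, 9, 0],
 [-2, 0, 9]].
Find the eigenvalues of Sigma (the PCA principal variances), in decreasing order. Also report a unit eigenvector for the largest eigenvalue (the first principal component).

Step 1 — characteristic polynomial p(λ) = det(λI - Sigma) = λ³ - tr·λ² + c_1·λ - det, where tr = trace, c_1 = sum of the principal 2×2 minors, det = det(Sigma):
  tr = 9 + 9 + 9 = 27,
  c_1 = (9·9 - (0)²) + (9·9 - (-2)²) + (9·9 - (0)²) = 81 + 77 + 81 = 239,
  det = 9·(9·9 - (0)²) - (0)·((0)·9 - (0)·(-2)) + (-2)·((0)·(0) - 9·(-2)) = 9·(81) - (0)·(0) + (-2)·(18) = 693.
  So p(λ) = λ³ - 27λ² + 239λ - 693.
Step 2 — look for an integer root (rational root theorem: any rational root is an integer divisor of 693). Testing λ = 7:
  p(7) = 343 - 1323 + 1673 - 693 = 0  ✓
  Dividing out (λ - 7): p(λ) = (λ - 7)(λ² - 20λ + 99).
Step 3 — remaining eigenvalues from the quadratic λ² - 20λ + 99 = 0:
  Δ = 20² - 4·99 = 400 - 396 = 4,  λ = (20 ± √4)/2 = (20 ± 2)/2 = 11 or 9.
  Sorted: λ_1 = 11,  λ_2 = 9,  λ_3 = 7  (check: sum = 27 = tr ✓).

Step 4 — unit eigenvector for λ_1 = 11: v spans the null space of (Sigma - λ_1 I), whose rows are
  r_1 = (-2, 0, -2),  r_2 = (0, -2, 0),  r_3 = (-2, 0, -2).
  v is orthogonal to every row, so take v ∝ r_1 × r_2 = ((0)·(0) - (-2)·(-2), (-2)·(0) - (-2)·(0), (-2)·(-2) - (0)·(0)) = (-4, 0, 4).
  Rescale (divide by 4; multiply by -1 so the first nonzero entry is positive): u = (1, 0, -1).
  ||u|| = √((1)² + (0)² + (-1)²) = √(2) ≈ 1.4142,  v_1 = u/||u|| ≈ (0.7071, 0, -0.7071) (||v_1|| = 1).

λ_1 = 11,  λ_2 = 9,  λ_3 = 7;  v_1 ≈ (0.7071, 0, -0.7071)


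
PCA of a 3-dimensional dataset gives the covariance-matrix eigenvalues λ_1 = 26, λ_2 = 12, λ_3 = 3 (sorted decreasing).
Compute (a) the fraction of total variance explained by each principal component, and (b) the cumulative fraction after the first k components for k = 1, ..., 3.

Step 1 — total variance = trace(Sigma) = Σ λ_i = 26 + 12 + 3 = 41.

Step 2 — fraction explained by component i = λ_i / Σ λ:
  PC1: 26/41 = 0.6341
  PC2: 12/41 = 0.2927
  PC3: 3/41 = 0.0732

Step 3 — cumulative fraction after k components = (λ_1 + ... + λ_k) / Σ λ:
  k = 1: 26/41 = 0.6341
  k = 2: (26 + 12)/41 = 38/41 = 0.9268
  k = 3: (26 + 12 + 3)/41 = 41/41 = 1

Summary (fraction, with percent):

explained: PC1 0.6341 (63.41%), PC2 0.2927 (29.27%), PC3 0.0732 (7.32%);  cumulative: 0.6341, 0.9268, 1


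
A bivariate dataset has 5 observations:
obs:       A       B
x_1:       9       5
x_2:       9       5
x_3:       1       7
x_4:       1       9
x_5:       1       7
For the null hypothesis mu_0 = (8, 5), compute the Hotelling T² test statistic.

Step 1 — sample mean vector:
  mean(A) = (9 + 9 + 1 + 1 + 1) / 5 = 21/5 = 4.2
  mean(B) = (5 + 5 + 7 + 9 + 7) / 5 = 33/5 = 6.6
  x̄ = (4.2, 6.6),  deviation x̄ - mu_0 = (4.2, 6.6) - (8, 5) = (-3.8, 1.6).

Step 2 — sample covariance matrix, S[i,j] = (1/(n-1)) · Σ_k (x_{k,i} - mean_i) · (x_{k,j} - mean_j), divisor n-1 = 4:
  S[A,A] = ((4.8)·(4.8) + (4.8)·(4.8) + (-3.2)·(-3.2) + (-3.2)·(-3.2) + (-3.2)·(-3.2)) / 4 = 76.8/4 = 19.2
  S[A,B] = ((4.8)·(-1.6) + (4.8)·(-1.6) + (-3.2)·(0.4) + (-3.2)·(2.4) + (-3.2)·(0.4)) / 4 = -25.6/4 = -6.4
  S[B,B] = ((-1.6)·(-1.6) + (-1.6)·(-1.6) + (0.4)·(0.4) + (2.4)·(2.4) + (0.4)·(0.4)) / 4 = 11.2/4 = 2.8
  S = [[19.2, -6.4],
 [-6.4, 2.8]].

Step 3 — invert S. det(S) = 19.2·2.8 - (-6.4)² = 12.8.
  S^{-1} = (1/det) · [[d, -b], [-b, a]] = [[0.2188, 0.5],
 [0.5, 1.5]].

Step 4 — quadratic form (x̄ - mu_0)^T · S^{-1} · (x̄ - mu_0):
  S^{-1} · (x̄ - mu_0) = (-0.0313, 0.5),
  (x̄ - mu_0)^T · [...] = (-3.8)·(-0.0313) + (1.6)·(0.5) = 0.9187.

Step 5 — scale by n: T² = 5 · 0.9187 = 4.5937.

T² ≈ 4.5937


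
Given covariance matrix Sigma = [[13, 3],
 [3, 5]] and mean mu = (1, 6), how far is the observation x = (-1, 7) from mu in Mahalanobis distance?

Step 1 — centre the observation: (x - mu) = (-2, 1).

Step 2 — invert Sigma. det(Sigma) = 13·5 - (3)² = 56.
  Sigma^{-1} = (1/det) · [[d, -b], [-b, a]] = [[0.0893, -0.0536],
 [-0.0536, 0.2321]].

Step 3 — form the quadratic (x - mu)^T · Sigma^{-1} · (x - mu):
  Sigma^{-1} · (x - mu) = (-0.2321, 0.3393).
  (x - mu)^T · [Sigma^{-1} · (x - mu)] = (-2)·(-0.2321) + (1)·(0.3393) = 0.8036.

Step 4 — take square root: d = √(0.8036) ≈ 0.8964.

d(x, mu) = √(0.8036) ≈ 0.8964


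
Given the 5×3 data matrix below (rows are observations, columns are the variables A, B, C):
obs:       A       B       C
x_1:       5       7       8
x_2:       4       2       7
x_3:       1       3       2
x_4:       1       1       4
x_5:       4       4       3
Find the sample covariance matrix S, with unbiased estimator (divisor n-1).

Step 1 — column means:
  mean(A) = (5 + 4 + 1 + 1 + 4) / 5 = 15/5 = 3
  mean(B) = (7 + 2 + 3 + 1 + 4) / 5 = 17/5 = 3.4
  mean(C) = (8 + 7 + 2 + 4 + 3) / 5 = 24/5 = 4.8

Step 2 — sample covariance S[i,j] = (1/(n-1)) · Σ_k (x_{k,i} - mean_i) · (x_{k,j} - mean_j), with n-1 = 4.
  S[A,A] = ((2)·(2) + (1)·(1) + (-2)·(-2) + (-2)·(-2) + (1)·(1)) / 4 = 14/4 = 3.5
  S[A,B] = ((2)·(3.6) + (1)·(-1.4) + (-2)·(-0.4) + (-2)·(-2.4) + (1)·(0.6)) / 4 = 12/4 = 3
  S[A,C] = ((2)·(3.2) + (1)·(2.2) + (-2)·(-2.8) + (-2)·(-0.8) + (1)·(-1.8)) / 4 = 14/4 = 3.5
  S[B,B] = ((3.6)·(3.6) + (-1.4)·(-1.4) + (-0.4)·(-0.4) + (-2.4)·(-2.4) + (0.6)·(0.6)) / 4 = 21.2/4 = 5.3
  S[B,C] = ((3.6)·(3.2) + (-1.4)·(2.2) + (-0.4)·(-2.8) + (-2.4)·(-0.8) + (0.6)·(-1.8)) / 4 = 10.4/4 = 2.6
  S[C,C] = ((3.2)·(3.2) + (2.2)·(2.2) + (-2.8)·(-2.8) + (-0.8)·(-0.8) + (-1.8)·(-1.8)) / 4 = 26.8/4 = 6.7

S is symmetric (S[j,i] = S[i,j]). Assembling:

S = [[3.5, 3, 3.5],
 [3, 5.3, 2.6],
 [3.5, 2.6, 6.7]]


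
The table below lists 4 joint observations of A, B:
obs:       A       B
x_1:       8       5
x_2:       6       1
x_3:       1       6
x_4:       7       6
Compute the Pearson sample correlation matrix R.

Step 1 — column means:
  mean(A) = (8 + 6 + 1 + 7) / 4 = 22/4 = 5.5
  mean(B) = (5 + 1 + 6 + 6) / 4 = 18/4 = 4.5

Step 2 — sample variances and covariances s[i,j] = (1/(n-1)) · Σ_k (x_{k,i} - mean_i) · (x_{k,j} - mean_j), with n-1 = 3:
  s[A,A] = ((2.5)·(2.5) + (0.5)·(0.5) + (-4.5)·(-4.5) + (1.5)·(1.5)) / 3 = 29/3 = 9.6667
  s[A,B] = ((2.5)·(0.5) + (0.5)·(-3.5) + (-4.5)·(1.5) + (1.5)·(1.5)) / 3 = -5/3 = -1.6667
  s[B,B] = ((0.5)·(0.5) + (-3.5)·(-3.5) + (1.5)·(1.5) + (1.5)·(1.5)) / 3 = 17/3 = 5.6667
  Sample standard deviations s_i = √(s[i,i]):
  s(A) = √(9.6667) = 3.1091
  s(B) = √(5.6667) = 2.3805

Step 3 — r_{ij} = s_{ij} / (s_i · s_j):
  r[A,A] = 1 (diagonal).
  r[A,B] = -1.6667 / (3.1091 · 2.3805) = -1.6667 / 7.4012 = -0.2252
  r[B,B] = 1 (diagonal).

R is symmetric with unit diagonal. Assembling:

R = [[1, -0.2252],
 [-0.2252, 1]]


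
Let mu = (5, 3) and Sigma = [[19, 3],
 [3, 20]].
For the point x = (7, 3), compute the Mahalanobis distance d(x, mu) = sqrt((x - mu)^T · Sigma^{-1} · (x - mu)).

Step 1 — centre the observation: (x - mu) = (2, 0).

Step 2 — invert Sigma. det(Sigma) = 19·20 - (3)² = 371.
  Sigma^{-1} = (1/det) · [[d, -b], [-b, a]] = [[0.0539, -0.0081],
 [-0.0081, 0.0512]].

Step 3 — form the quadratic (x - mu)^T · Sigma^{-1} · (x - mu):
  Sigma^{-1} · (x - mu) = (0.1078, -0.0162).
  (x - mu)^T · [Sigma^{-1} · (x - mu)] = (2)·(0.1078) + (0)·(-0.0162) = 0.2156.

Step 4 — take square root: d = √(0.2156) ≈ 0.4644.

d(x, mu) = √(0.2156) ≈ 0.4644


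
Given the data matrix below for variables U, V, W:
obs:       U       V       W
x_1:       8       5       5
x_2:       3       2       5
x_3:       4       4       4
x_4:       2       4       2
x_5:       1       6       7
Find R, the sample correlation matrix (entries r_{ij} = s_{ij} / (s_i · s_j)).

Step 1 — column means:
  mean(U) = (8 + 3 + 4 + 2 + 1) / 5 = 18/5 = 3.6
  mean(V) = (5 + 2 + 4 + 4 + 6) / 5 = 21/5 = 4.2
  mean(W) = (5 + 5 + 4 + 2 + 7) / 5 = 23/5 = 4.6

Step 2 — sample variances and covariances s[i,j] = (1/(n-1)) · Σ_k (x_{k,i} - mean_i) · (x_{k,j} - mean_j), with n-1 = 4:
  s[U,U] = ((4.4)·(4.4) + (-0.6)·(-0.6) + (0.4)·(0.4) + (-1.6)·(-1.6) + (-2.6)·(-2.6)) / 4 = 29.2/4 = 7.3
  s[U,V] = ((4.4)·(0.8) + (-0.6)·(-2.2) + (0.4)·(-0.2) + (-1.6)·(-0.2) + (-2.6)·(1.8)) / 4 = 0.4/4 = 0.1
  s[U,W] = ((4.4)·(0.4) + (-0.6)·(0.4) + (0.4)·(-0.6) + (-1.6)·(-2.6) + (-2.6)·(2.4)) / 4 = -0.8/4 = -0.2
  s[V,V] = ((0.8)·(0.8) + (-2.2)·(-2.2) + (-0.2)·(-0.2) + (-0.2)·(-0.2) + (1.8)·(1.8)) / 4 = 8.8/4 = 2.2
  s[V,W] = ((0.8)·(0.4) + (-2.2)·(0.4) + (-0.2)·(-0.6) + (-0.2)·(-2.6) + (1.8)·(2.4)) / 4 = 4.4/4 = 1.1
  s[W,W] = ((0.4)·(0.4) + (0.4)·(0.4) + (-0.6)·(-0.6) + (-2.6)·(-2.6) + (2.4)·(2.4)) / 4 = 13.2/4 = 3.3
  Sample standard deviations s_i = √(s[i,i]):
  s(U) = √(7.3) = 2.7019
  s(V) = √(2.2) = 1.4832
  s(W) = √(3.3) = 1.8166

Step 3 — r_{ij} = s_{ij} / (s_i · s_j):
  r[U,U] = 1 (diagonal).
  r[U,V] = 0.1 / (2.7019 · 1.4832) = 0.1 / 4.0075 = 0.025
  r[U,W] = -0.2 / (2.7019 · 1.8166) = -0.2 / 4.9082 = -0.0407
  r[V,V] = 1 (diagonal).
  r[V,W] = 1.1 / (1.4832 · 1.8166) = 1.1 / 2.6944 = 0.4082
  r[W,W] = 1 (diagonal).

R is symmetric with unit diagonal. Assembling:

R = [[1, 0.025, -0.0407],
 [0.025, 1, 0.4082],
 [-0.0407, 0.4082, 1]]


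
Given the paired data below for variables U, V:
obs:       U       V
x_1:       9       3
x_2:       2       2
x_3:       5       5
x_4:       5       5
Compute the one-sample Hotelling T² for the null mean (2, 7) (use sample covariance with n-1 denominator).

Step 1 — sample mean vector:
  mean(U) = (9 + 2 + 5 + 5) / 4 = 21/4 = 5.25
  mean(V) = (3 + 2 + 5 + 5) / 4 = 15/4 = 3.75
  x̄ = (5.25, 3.75),  deviation x̄ - mu_0 = (5.25, 3.75) - (2, 7) = (3.25, -3.25).

Step 2 — sample covariance matrix, S[i,j] = (1/(n-1)) · Σ_k (x_{k,i} - mean_i) · (x_{k,j} - mean_j), divisor n-1 = 3:
  S[U,U] = ((3.75)·(3.75) + (-3.25)·(-3.25) + (-0.25)·(-0.25) + (-0.25)·(-0.25)) / 3 = 24.75/3 = 8.25
  S[U,V] = ((3.75)·(-0.75) + (-3.25)·(-1.75) + (-0.25)·(1.25) + (-0.25)·(1.25)) / 3 = 2.25/3 = 0.75
  S[V,V] = ((-0.75)·(-0.75) + (-1.75)·(-1.75) + (1.25)·(1.25) + (1.25)·(1.25)) / 3 = 6.75/3 = 2.25
  S = [[8.25, 0.75],
 [0.75, 2.25]].

Step 3 — invert S. det(S) = 8.25·2.25 - (0.75)² = 18.
  S^{-1} = (1/det) · [[d, -b], [-b, a]] = [[0.125, -0.0417],
 [-0.0417, 0.4583]].

Step 4 — quadratic form (x̄ - mu_0)^T · S^{-1} · (x̄ - mu_0):
  S^{-1} · (x̄ - mu_0) = (0.5417, -1.625),
  (x̄ - mu_0)^T · [...] = (3.25)·(0.5417) + (-3.25)·(-1.625) = 7.0417.

Step 5 — scale by n: T² = 4 · 7.0417 = 28.1667.

T² ≈ 28.1667


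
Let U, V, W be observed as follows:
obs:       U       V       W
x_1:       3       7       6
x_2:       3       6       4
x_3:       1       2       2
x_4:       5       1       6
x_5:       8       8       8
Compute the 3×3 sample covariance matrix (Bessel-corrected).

Step 1 — column means:
  mean(U) = (3 + 3 + 1 + 5 + 8) / 5 = 20/5 = 4
  mean(V) = (7 + 6 + 2 + 1 + 8) / 5 = 24/5 = 4.8
  mean(W) = (6 + 4 + 2 + 6 + 8) / 5 = 26/5 = 5.2

Step 2 — sample covariance S[i,j] = (1/(n-1)) · Σ_k (x_{k,i} - mean_i) · (x_{k,j} - mean_j), with n-1 = 4.
  S[U,U] = ((-1)·(-1) + (-1)·(-1) + (-3)·(-3) + (1)·(1) + (4)·(4)) / 4 = 28/4 = 7
  S[U,V] = ((-1)·(2.2) + (-1)·(1.2) + (-3)·(-2.8) + (1)·(-3.8) + (4)·(3.2)) / 4 = 14/4 = 3.5
  S[U,W] = ((-1)·(0.8) + (-1)·(-1.2) + (-3)·(-3.2) + (1)·(0.8) + (4)·(2.8)) / 4 = 22/4 = 5.5
  S[V,V] = ((2.2)·(2.2) + (1.2)·(1.2) + (-2.8)·(-2.8) + (-3.8)·(-3.8) + (3.2)·(3.2)) / 4 = 38.8/4 = 9.7
  S[V,W] = ((2.2)·(0.8) + (1.2)·(-1.2) + (-2.8)·(-3.2) + (-3.8)·(0.8) + (3.2)·(2.8)) / 4 = 15.2/4 = 3.8
  S[W,W] = ((0.8)·(0.8) + (-1.2)·(-1.2) + (-3.2)·(-3.2) + (0.8)·(0.8) + (2.8)·(2.8)) / 4 = 20.8/4 = 5.2

S is symmetric (S[j,i] = S[i,j]). Assembling:

S = [[7, 3.5, 5.5],
 [3.5, 9.7, 3.8],
 [5.5, 3.8, 5.2]]


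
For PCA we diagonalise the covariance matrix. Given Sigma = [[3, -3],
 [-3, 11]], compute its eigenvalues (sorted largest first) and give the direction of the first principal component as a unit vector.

Step 1 — characteristic polynomial of 2×2 Sigma:
  det(Sigma - λI) = λ² - trace · λ + det = 0.
  trace = 3 + 11 = 14, det = 3·11 - (-3)² = 24.
Step 2 — discriminant:
  Δ = trace² - 4·det = 196 - 96 = 100.
Step 3 — eigenvalues:
  λ = (trace ± √Δ)/2 = (14 ± 10)/2,
  λ_1 = 12,  λ_2 = 2.

Step 4 — unit eigenvector for λ_1: solve (Sigma - λ_1 I)v = 0. First row:
  (3 - 12)·v_x + (-3)·v_y = 0, i.e. (-9)·v_x + (-3)·v_y = 0,
  so v ∝ (b, λ_1 - a) = (-3, 9); multiply by -1 so the first entry is positive: u = (3, -9).
  ||u|| = √((3)² + (-9)²) = √(90) ≈ 9.4868,
  v_1 = u/||u|| ≈ (0.3162, -0.9487) (||v_1|| = 1).

λ_1 = 12,  λ_2 = 2;  v_1 ≈ (0.3162, -0.9487)


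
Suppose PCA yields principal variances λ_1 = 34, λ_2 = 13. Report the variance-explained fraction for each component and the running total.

Step 1 — total variance = trace(Sigma) = Σ λ_i = 34 + 13 = 47.

Step 2 — fraction explained by component i = λ_i / Σ λ:
  PC1: 34/47 = 0.7234
  PC2: 13/47 = 0.2766

Step 3 — cumulative fraction after k components = (λ_1 + ... + λ_k) / Σ λ:
  k = 1: 34/47 = 0.7234
  k = 2: (34 + 13)/47 = 47/47 = 1

Summary (fraction, with percent):

explained: PC1 0.7234 (72.34%), PC2 0.2766 (27.66%);  cumulative: 0.7234, 1


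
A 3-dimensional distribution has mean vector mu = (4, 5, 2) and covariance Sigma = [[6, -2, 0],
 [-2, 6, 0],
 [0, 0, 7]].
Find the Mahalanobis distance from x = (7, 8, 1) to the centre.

Step 1 — centre the observation: (x - mu) = (3, 3, -1).

Step 2 — invert Sigma (cofactor / det for 3×3, or solve directly):
  Sigma^{-1} = [[0.1875, 0.0625, 0],
 [0.0625, 0.1875, 0],
 [0, 0, 0.1429]].

Step 3 — form the quadratic (x - mu)^T · Sigma^{-1} · (x - mu):
  Sigma^{-1} · (x - mu) = (0.75, 0.75, -0.1429).
  (x - mu)^T · [Sigma^{-1} · (x - mu)] = (3)·(0.75) + (3)·(0.75) + (-1)·(-0.1429) = 4.6429.

Step 4 — take square root: d = √(4.6429) ≈ 2.1547.

d(x, mu) = √(4.6429) ≈ 2.1547


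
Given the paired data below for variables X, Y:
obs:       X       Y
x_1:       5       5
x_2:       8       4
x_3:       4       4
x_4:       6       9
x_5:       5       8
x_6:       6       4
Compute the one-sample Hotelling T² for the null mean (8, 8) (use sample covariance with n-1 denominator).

Step 1 — sample mean vector:
  mean(X) = (5 + 8 + 4 + 6 + 5 + 6) / 6 = 34/6 = 5.6667
  mean(Y) = (5 + 4 + 4 + 9 + 8 + 4) / 6 = 34/6 = 5.6667
  x̄ = (5.6667, 5.6667),  deviation x̄ - mu_0 = (5.6667, 5.6667) - (8, 8) = (-2.3333, -2.3333).

Step 2 — sample covariance matrix, S[i,j] = (1/(n-1)) · Σ_k (x_{k,i} - mean_i) · (x_{k,j} - mean_j), divisor n-1 = 5:
  S[X,X] = ((-0.6667)·(-0.6667) + (2.3333)·(2.3333) + (-1.6667)·(-1.6667) + (0.3333)·(0.3333) + (-0.6667)·(-0.6667) + (0.3333)·(0.3333)) / 5 = 9.3333/5 = 1.8667
  S[X,Y] = ((-0.6667)·(-0.6667) + (2.3333)·(-1.6667) + (-1.6667)·(-1.6667) + (0.3333)·(3.3333) + (-0.6667)·(2.3333) + (0.3333)·(-1.6667)) / 5 = -1.6667/5 = -0.3333
  S[Y,Y] = ((-0.6667)·(-0.6667) + (-1.6667)·(-1.6667) + (-1.6667)·(-1.6667) + (3.3333)·(3.3333) + (2.3333)·(2.3333) + (-1.6667)·(-1.6667)) / 5 = 25.3333/5 = 5.0667
  S = [[1.8667, -0.3333],
 [-0.3333, 5.0667]].

Step 3 — invert S. det(S) = 1.8667·5.0667 - (-0.3333)² = 9.3467.
  S^{-1} = (1/det) · [[d, -b], [-b, a]] = [[0.5421, 0.0357],
 [0.0357, 0.1997]].

Step 4 — quadratic form (x̄ - mu_0)^T · S^{-1} · (x̄ - mu_0):
  S^{-1} · (x̄ - mu_0) = (-1.3481, -0.5492),
  (x̄ - mu_0)^T · [...] = (-2.3333)·(-1.3481) + (-2.3333)·(-0.5492) = 4.427.

Step 5 — scale by n: T² = 6 · 4.427 = 26.5621.

T² ≈ 26.5621


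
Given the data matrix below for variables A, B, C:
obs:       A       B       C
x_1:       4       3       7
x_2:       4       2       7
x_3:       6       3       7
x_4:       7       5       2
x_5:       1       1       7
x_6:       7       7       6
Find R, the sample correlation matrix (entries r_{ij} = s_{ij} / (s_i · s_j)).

Step 1 — column means:
  mean(A) = (4 + 4 + 6 + 7 + 1 + 7) / 6 = 29/6 = 4.8333
  mean(B) = (3 + 2 + 3 + 5 + 1 + 7) / 6 = 21/6 = 3.5
  mean(C) = (7 + 7 + 7 + 2 + 7 + 6) / 6 = 36/6 = 6

Step 2 — sample variances and covariances s[i,j] = (1/(n-1)) · Σ_k (x_{k,i} - mean_i) · (x_{k,j} - mean_j), with n-1 = 5:
  s[A,A] = ((-0.8333)·(-0.8333) + (-0.8333)·(-0.8333) + (1.1667)·(1.1667) + (2.1667)·(2.1667) + (-3.8333)·(-3.8333) + (2.1667)·(2.1667)) / 5 = 26.8333/5 = 5.3667
  s[A,B] = ((-0.8333)·(-0.5) + (-0.8333)·(-1.5) + (1.1667)·(-0.5) + (2.1667)·(1.5) + (-3.8333)·(-2.5) + (2.1667)·(3.5)) / 5 = 21.5/5 = 4.3
  s[A,C] = ((-0.8333)·(1) + (-0.8333)·(1) + (1.1667)·(1) + (2.1667)·(-4) + (-3.8333)·(1) + (2.1667)·(0)) / 5 = -13/5 = -2.6
  s[B,B] = ((-0.5)·(-0.5) + (-1.5)·(-1.5) + (-0.5)·(-0.5) + (1.5)·(1.5) + (-2.5)·(-2.5) + (3.5)·(3.5)) / 5 = 23.5/5 = 4.7
  s[B,C] = ((-0.5)·(1) + (-1.5)·(1) + (-0.5)·(1) + (1.5)·(-4) + (-2.5)·(1) + (3.5)·(0)) / 5 = -11/5 = -2.2
  s[C,C] = ((1)·(1) + (1)·(1) + (1)·(1) + (-4)·(-4) + (1)·(1) + (0)·(0)) / 5 = 20/5 = 4
  Sample standard deviations s_i = √(s[i,i]):
  s(A) = √(5.3667) = 2.3166
  s(B) = √(4.7) = 2.1679
  s(C) = √(4) = 2

Step 3 — r_{ij} = s_{ij} / (s_i · s_j):
  r[A,A] = 1 (diagonal).
  r[A,B] = 4.3 / (2.3166 · 2.1679) = 4.3 / 5.0223 = 0.8562
  r[A,C] = -2.6 / (2.3166 · 2) = -2.6 / 4.6332 = -0.5612
  r[B,B] = 1 (diagonal).
  r[B,C] = -2.2 / (2.1679 · 2) = -2.2 / 4.3359 = -0.5074
  r[C,C] = 1 (diagonal).

R is symmetric with unit diagonal. Assembling:

R = [[1, 0.8562, -0.5612],
 [0.8562, 1, -0.5074],
 [-0.5612, -0.5074, 1]]


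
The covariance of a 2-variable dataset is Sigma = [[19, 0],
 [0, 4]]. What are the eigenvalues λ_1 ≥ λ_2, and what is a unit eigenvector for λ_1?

Step 1 — characteristic polynomial of 2×2 Sigma:
  det(Sigma - λI) = λ² - trace · λ + det = 0.
  trace = 19 + 4 = 23, det = 19·4 - (0)² = 76.
Step 2 — discriminant:
  Δ = trace² - 4·det = 529 - 304 = 225.
Step 3 — eigenvalues:
  λ = (trace ± √Δ)/2 = (23 ± 15)/2,
  λ_1 = 19,  λ_2 = 4.

Step 4 — unit eigenvector for λ_1: Sigma is diagonal, so its eigenvectors are the coordinate axes. λ_1 = 19 is the diagonal entry on the first coordinate axis, hence
  v_1 = (1, 0) (||v_1|| = 1).

λ_1 = 19,  λ_2 = 4;  v_1 ≈ (1, 0)


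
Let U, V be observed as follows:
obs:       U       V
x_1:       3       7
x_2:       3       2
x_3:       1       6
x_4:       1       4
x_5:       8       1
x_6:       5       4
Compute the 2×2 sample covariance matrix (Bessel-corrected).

Step 1 — column means:
  mean(U) = (3 + 3 + 1 + 1 + 8 + 5) / 6 = 21/6 = 3.5
  mean(V) = (7 + 2 + 6 + 4 + 1 + 4) / 6 = 24/6 = 4

Step 2 — sample covariance S[i,j] = (1/(n-1)) · Σ_k (x_{k,i} - mean_i) · (x_{k,j} - mean_j), with n-1 = 5.
  S[U,U] = ((-0.5)·(-0.5) + (-0.5)·(-0.5) + (-2.5)·(-2.5) + (-2.5)·(-2.5) + (4.5)·(4.5) + (1.5)·(1.5)) / 5 = 35.5/5 = 7.1
  S[U,V] = ((-0.5)·(3) + (-0.5)·(-2) + (-2.5)·(2) + (-2.5)·(0) + (4.5)·(-3) + (1.5)·(0)) / 5 = -19/5 = -3.8
  S[V,V] = ((3)·(3) + (-2)·(-2) + (2)·(2) + (0)·(0) + (-3)·(-3) + (0)·(0)) / 5 = 26/5 = 5.2

S is symmetric (S[j,i] = S[i,j]). Assembling:

S = [[7.1, -3.8],
 [-3.8, 5.2]]


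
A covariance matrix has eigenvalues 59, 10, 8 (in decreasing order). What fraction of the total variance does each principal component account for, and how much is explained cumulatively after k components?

Step 1 — total variance = trace(Sigma) = Σ λ_i = 59 + 10 + 8 = 77.

Step 2 — fraction explained by component i = λ_i / Σ λ:
  PC1: 59/77 = 0.7662
  PC2: 10/77 = 0.1299
  PC3: 8/77 = 0.1039

Step 3 — cumulative fraction after k components = (λ_1 + ... + λ_k) / Σ λ:
  k = 1: 59/77 = 0.7662
  k = 2: (59 + 10)/77 = 69/77 = 0.8961
  k = 3: (59 + 10 + 8)/77 = 77/77 = 1

Summary (fraction, with percent):

explained: PC1 0.7662 (76.62%), PC2 0.1299 (12.99%), PC3 0.1039 (10.39%);  cumulative: 0.7662, 0.8961, 1


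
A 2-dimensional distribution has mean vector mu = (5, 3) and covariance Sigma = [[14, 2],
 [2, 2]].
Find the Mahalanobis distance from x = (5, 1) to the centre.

Step 1 — centre the observation: (x - mu) = (0, -2).

Step 2 — invert Sigma. det(Sigma) = 14·2 - (2)² = 24.
  Sigma^{-1} = (1/det) · [[d, -b], [-b, a]] = [[0.0833, -0.0833],
 [-0.0833, 0.5833]].

Step 3 — form the quadratic (x - mu)^T · Sigma^{-1} · (x - mu):
  Sigma^{-1} · (x - mu) = (0.1667, -1.1667).
  (x - mu)^T · [Sigma^{-1} · (x - mu)] = (0)·(0.1667) + (-2)·(-1.1667) = 2.3333.

Step 4 — take square root: d = √(2.3333) ≈ 1.5275.

d(x, mu) = √(2.3333) ≈ 1.5275


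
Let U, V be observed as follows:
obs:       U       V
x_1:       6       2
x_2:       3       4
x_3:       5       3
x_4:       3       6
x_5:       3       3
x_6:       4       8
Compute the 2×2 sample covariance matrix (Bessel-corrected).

Step 1 — column means:
  mean(U) = (6 + 3 + 5 + 3 + 3 + 4) / 6 = 24/6 = 4
  mean(V) = (2 + 4 + 3 + 6 + 3 + 8) / 6 = 26/6 = 4.3333

Step 2 — sample covariance S[i,j] = (1/(n-1)) · Σ_k (x_{k,i} - mean_i) · (x_{k,j} - mean_j), with n-1 = 5.
  S[U,U] = ((2)·(2) + (-1)·(-1) + (1)·(1) + (-1)·(-1) + (-1)·(-1) + (0)·(0)) / 5 = 8/5 = 1.6
  S[U,V] = ((2)·(-2.3333) + (-1)·(-0.3333) + (1)·(-1.3333) + (-1)·(1.6667) + (-1)·(-1.3333) + (0)·(3.6667)) / 5 = -6/5 = -1.2
  S[V,V] = ((-2.3333)·(-2.3333) + (-0.3333)·(-0.3333) + (-1.3333)·(-1.3333) + (1.6667)·(1.6667) + (-1.3333)·(-1.3333) + (3.6667)·(3.6667)) / 5 = 25.3333/5 = 5.0667

S is symmetric (S[j,i] = S[i,j]). Assembling:

S = [[1.6, -1.2],
 [-1.2, 5.0667]]


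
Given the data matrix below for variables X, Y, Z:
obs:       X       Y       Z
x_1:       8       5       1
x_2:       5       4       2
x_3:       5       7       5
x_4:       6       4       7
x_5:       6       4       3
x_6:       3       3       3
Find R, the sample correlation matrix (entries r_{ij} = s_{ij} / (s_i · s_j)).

Step 1 — column means:
  mean(X) = (8 + 5 + 5 + 6 + 6 + 3) / 6 = 33/6 = 5.5
  mean(Y) = (5 + 4 + 7 + 4 + 4 + 3) / 6 = 27/6 = 4.5
  mean(Z) = (1 + 2 + 5 + 7 + 3 + 3) / 6 = 21/6 = 3.5

Step 2 — sample variances and covariances s[i,j] = (1/(n-1)) · Σ_k (x_{k,i} - mean_i) · (x_{k,j} - mean_j), with n-1 = 5:
  s[X,X] = ((2.5)·(2.5) + (-0.5)·(-0.5) + (-0.5)·(-0.5) + (0.5)·(0.5) + (0.5)·(0.5) + (-2.5)·(-2.5)) / 5 = 13.5/5 = 2.7
  s[X,Y] = ((2.5)·(0.5) + (-0.5)·(-0.5) + (-0.5)·(2.5) + (0.5)·(-0.5) + (0.5)·(-0.5) + (-2.5)·(-1.5)) / 5 = 3.5/5 = 0.7
  s[X,Z] = ((2.5)·(-2.5) + (-0.5)·(-1.5) + (-0.5)·(1.5) + (0.5)·(3.5) + (0.5)·(-0.5) + (-2.5)·(-0.5)) / 5 = -3.5/5 = -0.7
  s[Y,Y] = ((0.5)·(0.5) + (-0.5)·(-0.5) + (2.5)·(2.5) + (-0.5)·(-0.5) + (-0.5)·(-0.5) + (-1.5)·(-1.5)) / 5 = 9.5/5 = 1.9
  s[Y,Z] = ((0.5)·(-2.5) + (-0.5)·(-1.5) + (2.5)·(1.5) + (-0.5)·(3.5) + (-0.5)·(-0.5) + (-1.5)·(-0.5)) / 5 = 2.5/5 = 0.5
  s[Z,Z] = ((-2.5)·(-2.5) + (-1.5)·(-1.5) + (1.5)·(1.5) + (3.5)·(3.5) + (-0.5)·(-0.5) + (-0.5)·(-0.5)) / 5 = 23.5/5 = 4.7
  Sample standard deviations s_i = √(s[i,i]):
  s(X) = √(2.7) = 1.6432
  s(Y) = √(1.9) = 1.3784
  s(Z) = √(4.7) = 2.1679

Step 3 — r_{ij} = s_{ij} / (s_i · s_j):
  r[X,X] = 1 (diagonal).
  r[X,Y] = 0.7 / (1.6432 · 1.3784) = 0.7 / 2.265 = 0.3091
  r[X,Z] = -0.7 / (1.6432 · 2.1679) = -0.7 / 3.5623 = -0.1965
  r[Y,Y] = 1 (diagonal).
  r[Y,Z] = 0.5 / (1.3784 · 2.1679) = 0.5 / 2.9883 = 0.1673
  r[Z,Z] = 1 (diagonal).

R is symmetric with unit diagonal. Assembling:

R = [[1, 0.3091, -0.1965],
 [0.3091, 1, 0.1673],
 [-0.1965, 0.1673, 1]]


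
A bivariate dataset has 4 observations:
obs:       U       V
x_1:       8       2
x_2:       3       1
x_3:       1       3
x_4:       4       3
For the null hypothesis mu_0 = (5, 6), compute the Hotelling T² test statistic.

Step 1 — sample mean vector:
  mean(U) = (8 + 3 + 1 + 4) / 4 = 16/4 = 4
  mean(V) = (2 + 1 + 3 + 3) / 4 = 9/4 = 2.25
  x̄ = (4, 2.25),  deviation x̄ - mu_0 = (4, 2.25) - (5, 6) = (-1, -3.75).

Step 2 — sample covariance matrix, S[i,j] = (1/(n-1)) · Σ_k (x_{k,i} - mean_i) · (x_{k,j} - mean_j), divisor n-1 = 3:
  S[U,U] = ((4)·(4) + (-1)·(-1) + (-3)·(-3) + (0)·(0)) / 3 = 26/3 = 8.6667
  S[U,V] = ((4)·(-0.25) + (-1)·(-1.25) + (-3)·(0.75) + (0)·(0.75)) / 3 = -2/3 = -0.6667
  S[V,V] = ((-0.25)·(-0.25) + (-1.25)·(-1.25) + (0.75)·(0.75) + (0.75)·(0.75)) / 3 = 2.75/3 = 0.9167
  S = [[8.6667, -0.6667],
 [-0.6667, 0.9167]].

Step 3 — invert S. det(S) = 8.6667·0.9167 - (-0.6667)² = 7.5.
  S^{-1} = (1/det) · [[d, -b], [-b, a]] = [[0.1222, 0.0889],
 [0.0889, 1.1556]].

Step 4 — quadratic form (x̄ - mu_0)^T · S^{-1} · (x̄ - mu_0):
  S^{-1} · (x̄ - mu_0) = (-0.4556, -4.4222),
  (x̄ - mu_0)^T · [...] = (-1)·(-0.4556) + (-3.75)·(-4.4222) = 17.0389.

Step 5 — scale by n: T² = 4 · 17.0389 = 68.1556.

T² ≈ 68.1556


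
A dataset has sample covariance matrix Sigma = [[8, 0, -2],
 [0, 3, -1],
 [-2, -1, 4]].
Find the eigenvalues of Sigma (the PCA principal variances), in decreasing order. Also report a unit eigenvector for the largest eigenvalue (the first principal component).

Step 1 — characteristic polynomial p(λ) = det(λI - Sigma) = λ³ - tr·λ² + c_1·λ - det, where tr = trace, c_1 = sum of the principal 2×2 minors, det = det(Sigma):
  tr = 8 + 3 + 4 = 15,
  c_1 = (8·3 - (0)²) + (8·4 - (-2)²) + (3·4 - (-1)²) = 24 + 28 + 11 = 63,
  det = 8·(3·4 - (-1)²) - (0)·((0)·4 - (-1)·(-2)) + (-2)·((0)·(-1) - 3·(-2)) = 8·(11) - (0)·(-2) + (-2)·(6) = 76.
  So p(λ) = λ³ - 15λ² + 63λ - 76.
Step 2 — look for an integer root (rational root theorem: any rational root is an integer divisor of 76). Testing λ = 4:
  p(4) = 64 - 240 + 252 - 76 = 0  ✓
  Dividing out (λ - 4): p(λ) = (λ - 4)(λ² - 11λ + 19).
Step 3 — remaining eigenvalues from the quadratic λ² - 11λ + 19 = 0:
  Δ = 11² - 4·19 = 121 - 76 = 45,  λ = (11 ± √45)/2 = (11 ± 6.7082)/2 ≈ 8.8541 or 2.1459.
  Sorted: λ_1 = 8.8541,  λ_2 = 4,  λ_3 = 2.1459  (check: sum = 15 = tr ✓).

Step 4 — unit eigenvector for λ_1 ≈ 8.8541: v spans the null space of (Sigma - λ_1 I), whose rows are
  r_1 = (-0.8541, 0, -2),  r_2 = (0, -5.8541, -1),  r_3 = (-2, -1, -4.8541).
  v is orthogonal to every row, so take v ∝ r_1 × r_2 = ((0)·(-1) - (-2)·(-5.8541), (-2)·(0) - (-0.8541)·(-1), (-0.8541)·(-5.8541) - (0)·(0)) ≈ (-11.7082, -0.8541, 5).
  Rescale (multiply by -1 so the first nonzero entry is positive): u = (11.7082, 0.8541, -5).
  ||u|| = √((11.7082)² + (0.8541)² + (-5)²) = √(162.8115) ≈ 12.7598,  v_1 = u/||u|| ≈ (0.9176, 0.0669, -0.3919) (||v_1|| = 1).

λ_1 = 8.8541,  λ_2 = 4,  λ_3 = 2.1459;  v_1 ≈ (0.9176, 0.0669, -0.3919)


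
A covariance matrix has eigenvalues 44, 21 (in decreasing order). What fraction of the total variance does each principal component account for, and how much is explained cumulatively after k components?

Step 1 — total variance = trace(Sigma) = Σ λ_i = 44 + 21 = 65.

Step 2 — fraction explained by component i = λ_i / Σ λ:
  PC1: 44/65 = 0.6769
  PC2: 21/65 = 0.3231

Step 3 — cumulative fraction after k components = (λ_1 + ... + λ_k) / Σ λ:
  k = 1: 44/65 = 0.6769
  k = 2: (44 + 21)/65 = 65/65 = 1

Summary (fraction, with percent):

explained: PC1 0.6769 (67.69%), PC2 0.3231 (32.31%);  cumulative: 0.6769, 1


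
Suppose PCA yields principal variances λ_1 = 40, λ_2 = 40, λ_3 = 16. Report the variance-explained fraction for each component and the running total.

Step 1 — total variance = trace(Sigma) = Σ λ_i = 40 + 40 + 16 = 96.

Step 2 — fraction explained by component i = λ_i / Σ λ:
  PC1: 40/96 = 0.4167
  PC2: 40/96 = 0.4167
  PC3: 16/96 = 0.1667

Step 3 — cumulative fraction after k components = (λ_1 + ... + λ_k) / Σ λ:
  k = 1: 40/96 = 0.4167
  k = 2: (40 + 40)/96 = 80/96 = 0.8333
  k = 3: (40 + 40 + 16)/96 = 96/96 = 1

Summary (fraction, with percent):

explained: PC1 0.4167 (41.67%), PC2 0.4167 (41.67%), PC3 0.1667 (16.67%);  cumulative: 0.4167, 0.8333, 1


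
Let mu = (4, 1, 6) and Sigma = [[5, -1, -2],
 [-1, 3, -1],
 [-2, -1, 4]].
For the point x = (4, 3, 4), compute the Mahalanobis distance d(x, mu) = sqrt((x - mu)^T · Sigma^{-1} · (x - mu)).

Step 1 — centre the observation: (x - mu) = (0, 2, -2).

Step 2 — invert Sigma (cofactor / det for 3×3, or solve directly):
  Sigma^{-1} = [[0.3143, 0.1714, 0.2],
 [0.1714, 0.4571, 0.2],
 [0.2, 0.2, 0.4]].

Step 3 — form the quadratic (x - mu)^T · Sigma^{-1} · (x - mu):
  Sigma^{-1} · (x - mu) = (-0.0571, 0.5143, -0.4).
  (x - mu)^T · [Sigma^{-1} · (x - mu)] = (0)·(-0.0571) + (2)·(0.5143) + (-2)·(-0.4) = 1.8286.

Step 4 — take square root: d = √(1.8286) ≈ 1.3522.

d(x, mu) = √(1.8286) ≈ 1.3522


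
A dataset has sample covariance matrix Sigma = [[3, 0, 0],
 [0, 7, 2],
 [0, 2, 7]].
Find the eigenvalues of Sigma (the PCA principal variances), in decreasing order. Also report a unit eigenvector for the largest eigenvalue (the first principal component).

Step 1 — characteristic polynomial p(λ) = det(λI - Sigma) = λ³ - tr·λ² + c_1·λ - det, where tr = trace, c_1 = sum of the principal 2×2 minors, det = det(Sigma):
  tr = 3 + 7 + 7 = 17,
  c_1 = (3·7 - (0)²) + (3·7 - (0)²) + (7·7 - (2)²) = 21 + 21 + 45 = 87,
  det = 3·(7·7 - (2)²) - (0)·((0)·7 - (2)·(0)) + (0)·((0)·(2) - 7·(0)) = 3·(45) - (0)·(0) + (0)·(0) = 135.
  So p(λ) = λ³ - 17λ² + 87λ - 135.
Step 2 — look for an integer root (rational root theorem: any rational root is an integer divisor of 135). Testing λ = 3:
  p(3) = 27 - 153 + 261 - 135 = 0  ✓
  Dividing out (λ - 3): p(λ) = (λ - 3)(λ² - 14λ + 45).
Step 3 — remaining eigenvalues from the quadratic λ² - 14λ + 45 = 0:
  Δ = 14² - 4·45 = 196 - 180 = 16,  λ = (14 ± √16)/2 = (14 ± 4)/2 = 9 or 5.
  Sorted: λ_1 = 9,  λ_2 = 5,  λ_3 = 3  (check: sum = 17 = tr ✓).

Step 4 — unit eigenvector for λ_1 = 9: v spans the null space of (Sigma - λ_1 I), whose rows are
  r_1 = (-6, 0, 0),  r_2 = (0, -2, 2),  r_3 = (0, 2, -2).
  v is orthogonal to every row, so take v ∝ r_1 × r_2 = ((0)·(2) - (0)·(-2), (0)·(0) - (-6)·(2), (-6)·(-2) - (0)·(0)) = (0, 12, 12).
  Rescale (divide by 12): u = (0, 1, 1).
  ||u|| = √((0)² + (1)² + (1)²) = √(2) ≈ 1.4142,  v_1 = u/||u|| ≈ (0, 0.7071, 0.7071) (||v_1|| = 1).

λ_1 = 9,  λ_2 = 5,  λ_3 = 3;  v_1 ≈ (0, 0.7071, 0.7071)


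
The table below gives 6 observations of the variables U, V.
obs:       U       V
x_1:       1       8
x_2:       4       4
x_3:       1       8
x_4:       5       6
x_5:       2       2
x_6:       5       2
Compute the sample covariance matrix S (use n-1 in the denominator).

Step 1 — column means:
  mean(U) = (1 + 4 + 1 + 5 + 2 + 5) / 6 = 18/6 = 3
  mean(V) = (8 + 4 + 8 + 6 + 2 + 2) / 6 = 30/6 = 5

Step 2 — sample covariance S[i,j] = (1/(n-1)) · Σ_k (x_{k,i} - mean_i) · (x_{k,j} - mean_j), with n-1 = 5.
  S[U,U] = ((-2)·(-2) + (1)·(1) + (-2)·(-2) + (2)·(2) + (-1)·(-1) + (2)·(2)) / 5 = 18/5 = 3.6
  S[U,V] = ((-2)·(3) + (1)·(-1) + (-2)·(3) + (2)·(1) + (-1)·(-3) + (2)·(-3)) / 5 = -14/5 = -2.8
  S[V,V] = ((3)·(3) + (-1)·(-1) + (3)·(3) + (1)·(1) + (-3)·(-3) + (-3)·(-3)) / 5 = 38/5 = 7.6

S is symmetric (S[j,i] = S[i,j]). Assembling:

S = [[3.6, -2.8],
 [-2.8, 7.6]]


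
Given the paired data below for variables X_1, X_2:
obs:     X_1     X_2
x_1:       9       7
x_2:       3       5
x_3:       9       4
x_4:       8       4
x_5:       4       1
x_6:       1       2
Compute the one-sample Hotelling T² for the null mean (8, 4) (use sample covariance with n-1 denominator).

Step 1 — sample mean vector:
  mean(X_1) = (9 + 3 + 9 + 8 + 4 + 1) / 6 = 34/6 = 5.6667
  mean(X_2) = (7 + 5 + 4 + 4 + 1 + 2) / 6 = 23/6 = 3.8333
  x̄ = (5.6667, 3.8333),  deviation x̄ - mu_0 = (5.6667, 3.8333) - (8, 4) = (-2.3333, -0.1667).

Step 2 — sample covariance matrix, S[i,j] = (1/(n-1)) · Σ_k (x_{k,i} - mean_i) · (x_{k,j} - mean_j), divisor n-1 = 5:
  S[X_1,X_1] = ((3.3333)·(3.3333) + (-2.6667)·(-2.6667) + (3.3333)·(3.3333) + (2.3333)·(2.3333) + (-1.6667)·(-1.6667) + (-4.6667)·(-4.6667)) / 5 = 59.3333/5 = 11.8667
  S[X_1,X_2] = ((3.3333)·(3.1667) + (-2.6667)·(1.1667) + (3.3333)·(0.1667) + (2.3333)·(0.1667) + (-1.6667)·(-2.8333) + (-4.6667)·(-1.8333)) / 5 = 21.6667/5 = 4.3333
  S[X_2,X_2] = ((3.1667)·(3.1667) + (1.1667)·(1.1667) + (0.1667)·(0.1667) + (0.1667)·(0.1667) + (-2.8333)·(-2.8333) + (-1.8333)·(-1.8333)) / 5 = 22.8333/5 = 4.5667
  S = [[11.8667, 4.3333],
 [4.3333, 4.5667]].

Step 3 — invert S. det(S) = 11.8667·4.5667 - (4.3333)² = 35.4133.
  S^{-1} = (1/det) · [[d, -b], [-b, a]] = [[0.129, -0.1224],
 [-0.1224, 0.3351]].

Step 4 — quadratic form (x̄ - mu_0)^T · S^{-1} · (x̄ - mu_0):
  S^{-1} · (x̄ - mu_0) = (-0.2805, 0.2297),
  (x̄ - mu_0)^T · [...] = (-2.3333)·(-0.2805) + (-0.1667)·(0.2297) = 0.6162.

Step 5 — scale by n: T² = 6 · 0.6162 = 3.6973.

T² ≈ 3.6973
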